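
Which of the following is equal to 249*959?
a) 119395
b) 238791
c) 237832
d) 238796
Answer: b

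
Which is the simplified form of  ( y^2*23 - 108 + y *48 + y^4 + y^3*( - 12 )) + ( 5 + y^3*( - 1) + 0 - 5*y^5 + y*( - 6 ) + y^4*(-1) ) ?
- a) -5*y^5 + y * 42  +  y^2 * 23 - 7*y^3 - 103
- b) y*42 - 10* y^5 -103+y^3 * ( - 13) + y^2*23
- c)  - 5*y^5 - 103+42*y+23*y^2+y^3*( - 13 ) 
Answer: c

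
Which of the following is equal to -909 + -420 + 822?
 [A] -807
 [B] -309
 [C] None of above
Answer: C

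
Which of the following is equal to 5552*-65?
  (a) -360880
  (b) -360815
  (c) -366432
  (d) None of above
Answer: a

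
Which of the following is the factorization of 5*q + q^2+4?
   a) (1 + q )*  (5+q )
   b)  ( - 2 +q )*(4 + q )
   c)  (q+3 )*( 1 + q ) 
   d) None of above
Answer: d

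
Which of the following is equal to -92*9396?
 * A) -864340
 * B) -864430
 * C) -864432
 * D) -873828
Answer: C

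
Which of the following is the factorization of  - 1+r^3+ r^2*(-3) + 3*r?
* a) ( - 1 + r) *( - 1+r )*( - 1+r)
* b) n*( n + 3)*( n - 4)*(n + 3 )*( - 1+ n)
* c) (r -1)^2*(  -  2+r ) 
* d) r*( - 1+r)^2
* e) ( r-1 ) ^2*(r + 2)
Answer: a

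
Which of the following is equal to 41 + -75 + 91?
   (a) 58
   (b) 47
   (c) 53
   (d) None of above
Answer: d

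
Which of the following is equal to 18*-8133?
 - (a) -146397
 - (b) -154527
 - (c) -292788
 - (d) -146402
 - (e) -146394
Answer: e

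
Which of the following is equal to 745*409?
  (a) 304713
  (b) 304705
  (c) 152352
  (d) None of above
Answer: b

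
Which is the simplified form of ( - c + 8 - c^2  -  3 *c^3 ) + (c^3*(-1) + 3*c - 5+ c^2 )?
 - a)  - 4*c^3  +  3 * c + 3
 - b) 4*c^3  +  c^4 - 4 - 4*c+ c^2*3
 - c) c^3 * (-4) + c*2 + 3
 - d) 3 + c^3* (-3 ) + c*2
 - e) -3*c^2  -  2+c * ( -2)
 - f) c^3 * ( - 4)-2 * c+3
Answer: c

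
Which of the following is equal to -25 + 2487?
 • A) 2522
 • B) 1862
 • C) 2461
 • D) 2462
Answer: D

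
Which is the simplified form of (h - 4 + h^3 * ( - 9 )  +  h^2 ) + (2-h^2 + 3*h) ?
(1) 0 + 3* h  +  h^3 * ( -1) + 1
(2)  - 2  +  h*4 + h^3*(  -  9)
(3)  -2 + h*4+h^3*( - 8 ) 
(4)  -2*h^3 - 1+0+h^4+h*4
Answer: 2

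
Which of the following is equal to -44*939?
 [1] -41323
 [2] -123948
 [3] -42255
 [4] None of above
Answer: 4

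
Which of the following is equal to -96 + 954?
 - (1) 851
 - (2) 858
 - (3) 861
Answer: 2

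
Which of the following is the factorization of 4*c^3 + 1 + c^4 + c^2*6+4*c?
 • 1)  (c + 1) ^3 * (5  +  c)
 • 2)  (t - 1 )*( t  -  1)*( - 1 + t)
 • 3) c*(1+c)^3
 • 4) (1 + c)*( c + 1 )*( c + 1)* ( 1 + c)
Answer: 4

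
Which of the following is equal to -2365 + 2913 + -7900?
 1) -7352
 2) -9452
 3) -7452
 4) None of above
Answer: 1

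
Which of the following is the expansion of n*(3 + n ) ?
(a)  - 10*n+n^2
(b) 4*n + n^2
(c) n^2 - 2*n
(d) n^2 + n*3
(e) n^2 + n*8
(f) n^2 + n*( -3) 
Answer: d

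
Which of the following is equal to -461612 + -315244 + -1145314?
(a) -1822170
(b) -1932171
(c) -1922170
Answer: c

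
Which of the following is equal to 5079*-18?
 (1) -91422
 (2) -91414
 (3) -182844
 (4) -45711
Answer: 1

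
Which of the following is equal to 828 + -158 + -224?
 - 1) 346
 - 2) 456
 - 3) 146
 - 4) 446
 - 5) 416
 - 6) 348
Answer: 4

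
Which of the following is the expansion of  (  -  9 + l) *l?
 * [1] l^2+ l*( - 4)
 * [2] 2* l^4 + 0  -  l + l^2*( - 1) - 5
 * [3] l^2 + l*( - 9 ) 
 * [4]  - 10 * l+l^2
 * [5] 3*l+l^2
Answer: 3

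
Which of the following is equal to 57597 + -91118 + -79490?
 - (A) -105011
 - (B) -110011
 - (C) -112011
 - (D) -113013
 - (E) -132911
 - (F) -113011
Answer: F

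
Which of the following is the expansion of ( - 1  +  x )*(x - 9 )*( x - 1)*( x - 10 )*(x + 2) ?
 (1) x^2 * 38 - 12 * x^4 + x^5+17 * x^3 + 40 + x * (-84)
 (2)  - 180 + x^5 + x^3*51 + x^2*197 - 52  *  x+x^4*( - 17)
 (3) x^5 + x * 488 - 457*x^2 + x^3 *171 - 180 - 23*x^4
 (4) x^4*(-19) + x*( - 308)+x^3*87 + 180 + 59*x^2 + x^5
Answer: 4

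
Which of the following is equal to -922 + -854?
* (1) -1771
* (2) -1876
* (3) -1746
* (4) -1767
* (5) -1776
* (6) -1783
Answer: 5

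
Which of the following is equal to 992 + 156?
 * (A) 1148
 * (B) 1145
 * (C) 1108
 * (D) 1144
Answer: A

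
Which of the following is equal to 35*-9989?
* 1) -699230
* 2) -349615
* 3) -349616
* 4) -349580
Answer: 2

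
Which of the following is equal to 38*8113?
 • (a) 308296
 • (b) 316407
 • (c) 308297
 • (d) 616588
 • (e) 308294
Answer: e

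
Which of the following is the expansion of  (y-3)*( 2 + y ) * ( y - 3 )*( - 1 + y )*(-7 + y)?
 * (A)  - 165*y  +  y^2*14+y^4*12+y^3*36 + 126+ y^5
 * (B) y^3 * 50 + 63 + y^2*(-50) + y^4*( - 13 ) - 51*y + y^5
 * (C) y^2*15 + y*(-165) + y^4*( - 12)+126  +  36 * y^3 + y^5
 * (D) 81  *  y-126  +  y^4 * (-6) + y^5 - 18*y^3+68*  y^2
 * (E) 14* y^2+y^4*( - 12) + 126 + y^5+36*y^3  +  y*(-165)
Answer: E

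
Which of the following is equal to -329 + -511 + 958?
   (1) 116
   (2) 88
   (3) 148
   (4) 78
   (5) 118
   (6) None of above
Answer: 5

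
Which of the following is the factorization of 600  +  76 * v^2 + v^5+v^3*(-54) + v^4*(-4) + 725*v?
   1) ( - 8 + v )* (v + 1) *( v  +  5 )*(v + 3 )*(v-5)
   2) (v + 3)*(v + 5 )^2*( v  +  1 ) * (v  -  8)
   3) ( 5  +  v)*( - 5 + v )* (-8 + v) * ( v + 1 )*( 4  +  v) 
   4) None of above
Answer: 1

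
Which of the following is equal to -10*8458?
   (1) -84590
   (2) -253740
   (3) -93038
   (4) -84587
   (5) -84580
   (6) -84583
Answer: 5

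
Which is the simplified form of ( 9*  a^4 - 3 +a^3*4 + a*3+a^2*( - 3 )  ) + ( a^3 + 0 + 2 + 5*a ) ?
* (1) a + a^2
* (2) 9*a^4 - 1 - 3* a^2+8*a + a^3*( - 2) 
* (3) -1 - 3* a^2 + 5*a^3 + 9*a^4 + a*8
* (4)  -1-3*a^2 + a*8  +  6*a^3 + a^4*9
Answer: 3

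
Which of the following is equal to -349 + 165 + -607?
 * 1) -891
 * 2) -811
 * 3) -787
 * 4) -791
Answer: 4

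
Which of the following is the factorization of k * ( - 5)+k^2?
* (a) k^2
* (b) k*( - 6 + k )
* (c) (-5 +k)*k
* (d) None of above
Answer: c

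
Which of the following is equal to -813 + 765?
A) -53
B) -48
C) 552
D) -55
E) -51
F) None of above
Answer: B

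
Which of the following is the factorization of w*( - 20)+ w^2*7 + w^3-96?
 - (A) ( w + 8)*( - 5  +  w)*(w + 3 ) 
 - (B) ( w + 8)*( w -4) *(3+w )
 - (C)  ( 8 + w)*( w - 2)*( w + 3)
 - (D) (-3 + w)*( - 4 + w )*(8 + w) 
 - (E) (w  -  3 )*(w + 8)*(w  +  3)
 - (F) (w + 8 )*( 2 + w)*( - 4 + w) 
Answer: B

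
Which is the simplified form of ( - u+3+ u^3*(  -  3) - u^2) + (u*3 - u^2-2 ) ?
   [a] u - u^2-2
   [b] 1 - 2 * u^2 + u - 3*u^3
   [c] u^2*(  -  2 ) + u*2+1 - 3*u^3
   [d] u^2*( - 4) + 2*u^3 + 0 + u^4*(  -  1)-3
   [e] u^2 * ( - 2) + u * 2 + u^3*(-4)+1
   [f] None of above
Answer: c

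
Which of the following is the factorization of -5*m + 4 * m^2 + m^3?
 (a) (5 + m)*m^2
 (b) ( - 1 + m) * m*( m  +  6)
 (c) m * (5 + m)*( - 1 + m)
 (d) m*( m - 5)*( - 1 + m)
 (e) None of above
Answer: c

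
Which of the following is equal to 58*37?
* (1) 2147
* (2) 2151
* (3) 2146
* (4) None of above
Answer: 3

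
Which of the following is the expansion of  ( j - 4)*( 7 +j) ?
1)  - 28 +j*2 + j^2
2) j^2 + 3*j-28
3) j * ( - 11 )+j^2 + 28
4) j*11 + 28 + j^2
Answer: 2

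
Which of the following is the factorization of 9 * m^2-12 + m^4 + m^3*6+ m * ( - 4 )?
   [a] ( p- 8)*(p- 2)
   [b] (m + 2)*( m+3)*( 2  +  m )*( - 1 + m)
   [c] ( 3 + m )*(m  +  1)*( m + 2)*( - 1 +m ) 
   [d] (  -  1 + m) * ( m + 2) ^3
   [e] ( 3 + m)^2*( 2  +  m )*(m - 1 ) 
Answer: b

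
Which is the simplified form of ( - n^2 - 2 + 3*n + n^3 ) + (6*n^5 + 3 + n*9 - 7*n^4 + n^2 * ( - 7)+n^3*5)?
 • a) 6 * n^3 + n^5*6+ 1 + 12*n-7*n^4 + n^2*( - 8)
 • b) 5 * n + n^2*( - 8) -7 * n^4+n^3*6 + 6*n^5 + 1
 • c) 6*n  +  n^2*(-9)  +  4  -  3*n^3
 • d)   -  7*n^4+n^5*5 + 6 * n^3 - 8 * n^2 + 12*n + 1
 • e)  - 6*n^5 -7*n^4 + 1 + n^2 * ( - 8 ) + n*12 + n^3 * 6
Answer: a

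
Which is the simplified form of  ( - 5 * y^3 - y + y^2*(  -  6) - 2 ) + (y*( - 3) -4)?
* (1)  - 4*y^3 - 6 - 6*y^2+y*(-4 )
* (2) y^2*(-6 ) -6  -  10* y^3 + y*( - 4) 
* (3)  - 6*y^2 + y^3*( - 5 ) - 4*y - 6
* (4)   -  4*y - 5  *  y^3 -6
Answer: 3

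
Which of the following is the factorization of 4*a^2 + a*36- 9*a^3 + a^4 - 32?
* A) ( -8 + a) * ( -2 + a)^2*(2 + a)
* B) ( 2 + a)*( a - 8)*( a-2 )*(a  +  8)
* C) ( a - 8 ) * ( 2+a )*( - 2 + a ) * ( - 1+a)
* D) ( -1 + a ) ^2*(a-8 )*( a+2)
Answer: C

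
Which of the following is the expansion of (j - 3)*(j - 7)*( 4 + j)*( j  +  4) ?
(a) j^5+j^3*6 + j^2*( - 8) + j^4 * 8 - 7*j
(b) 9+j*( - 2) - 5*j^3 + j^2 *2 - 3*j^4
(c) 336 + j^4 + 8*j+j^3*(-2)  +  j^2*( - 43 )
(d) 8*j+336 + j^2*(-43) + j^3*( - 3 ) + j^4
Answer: c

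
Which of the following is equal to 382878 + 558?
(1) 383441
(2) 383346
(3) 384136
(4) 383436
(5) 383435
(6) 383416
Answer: 4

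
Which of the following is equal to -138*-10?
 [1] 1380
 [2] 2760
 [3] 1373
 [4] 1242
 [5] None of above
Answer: 1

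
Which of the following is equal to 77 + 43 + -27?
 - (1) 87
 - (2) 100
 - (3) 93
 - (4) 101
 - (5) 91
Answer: 3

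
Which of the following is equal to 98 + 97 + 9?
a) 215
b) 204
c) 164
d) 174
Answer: b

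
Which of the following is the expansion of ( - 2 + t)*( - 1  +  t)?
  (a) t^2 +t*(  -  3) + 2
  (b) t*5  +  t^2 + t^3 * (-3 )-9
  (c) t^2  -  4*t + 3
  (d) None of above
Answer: a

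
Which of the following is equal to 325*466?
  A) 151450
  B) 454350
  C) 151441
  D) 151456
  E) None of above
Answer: A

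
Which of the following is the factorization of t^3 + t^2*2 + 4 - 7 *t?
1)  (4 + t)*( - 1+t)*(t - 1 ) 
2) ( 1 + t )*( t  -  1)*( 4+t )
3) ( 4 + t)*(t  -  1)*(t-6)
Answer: 1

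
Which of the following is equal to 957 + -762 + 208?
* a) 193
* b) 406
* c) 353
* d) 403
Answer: d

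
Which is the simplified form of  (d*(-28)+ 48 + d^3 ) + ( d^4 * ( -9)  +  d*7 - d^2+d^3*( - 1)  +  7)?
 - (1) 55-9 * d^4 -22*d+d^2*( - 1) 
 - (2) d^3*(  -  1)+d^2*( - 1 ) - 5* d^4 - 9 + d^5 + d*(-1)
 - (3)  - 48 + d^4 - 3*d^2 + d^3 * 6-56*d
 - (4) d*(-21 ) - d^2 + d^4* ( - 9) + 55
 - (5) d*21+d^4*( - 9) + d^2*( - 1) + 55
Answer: 4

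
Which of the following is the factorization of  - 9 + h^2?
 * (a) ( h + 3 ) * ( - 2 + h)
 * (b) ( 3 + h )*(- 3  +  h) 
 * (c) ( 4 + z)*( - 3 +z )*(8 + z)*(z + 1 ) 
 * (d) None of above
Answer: b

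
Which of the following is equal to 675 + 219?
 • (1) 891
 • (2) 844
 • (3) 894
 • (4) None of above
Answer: 3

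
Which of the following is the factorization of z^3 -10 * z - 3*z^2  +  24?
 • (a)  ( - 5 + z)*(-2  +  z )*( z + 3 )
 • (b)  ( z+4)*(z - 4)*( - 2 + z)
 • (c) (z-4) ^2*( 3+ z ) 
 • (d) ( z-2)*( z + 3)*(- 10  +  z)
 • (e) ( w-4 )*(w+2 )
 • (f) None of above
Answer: f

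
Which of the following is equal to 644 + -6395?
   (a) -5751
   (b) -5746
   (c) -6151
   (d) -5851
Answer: a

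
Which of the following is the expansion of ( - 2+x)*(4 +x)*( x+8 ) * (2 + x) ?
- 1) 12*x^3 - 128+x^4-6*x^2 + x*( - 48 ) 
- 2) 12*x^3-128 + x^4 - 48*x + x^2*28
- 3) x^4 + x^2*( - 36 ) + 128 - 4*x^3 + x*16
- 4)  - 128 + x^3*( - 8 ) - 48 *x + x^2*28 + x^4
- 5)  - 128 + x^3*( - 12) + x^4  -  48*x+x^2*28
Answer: 2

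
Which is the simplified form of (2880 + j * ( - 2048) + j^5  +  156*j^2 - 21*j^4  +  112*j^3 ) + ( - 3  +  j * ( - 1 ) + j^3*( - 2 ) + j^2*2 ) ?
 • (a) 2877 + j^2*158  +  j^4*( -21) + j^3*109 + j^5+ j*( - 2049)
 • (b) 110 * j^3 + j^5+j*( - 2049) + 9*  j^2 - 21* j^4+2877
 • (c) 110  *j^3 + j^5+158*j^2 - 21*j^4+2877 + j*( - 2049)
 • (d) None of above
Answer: c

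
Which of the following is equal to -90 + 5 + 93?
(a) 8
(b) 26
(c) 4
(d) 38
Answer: a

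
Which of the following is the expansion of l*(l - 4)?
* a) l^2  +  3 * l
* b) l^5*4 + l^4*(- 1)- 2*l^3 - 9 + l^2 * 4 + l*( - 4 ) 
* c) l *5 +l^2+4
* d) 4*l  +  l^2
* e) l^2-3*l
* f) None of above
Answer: f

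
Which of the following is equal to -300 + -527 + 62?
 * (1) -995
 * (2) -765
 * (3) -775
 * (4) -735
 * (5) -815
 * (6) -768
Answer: 2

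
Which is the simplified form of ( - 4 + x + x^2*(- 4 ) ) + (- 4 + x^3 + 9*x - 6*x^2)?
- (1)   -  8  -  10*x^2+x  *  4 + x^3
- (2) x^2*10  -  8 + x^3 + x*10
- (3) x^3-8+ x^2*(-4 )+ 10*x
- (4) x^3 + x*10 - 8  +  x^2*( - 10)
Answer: 4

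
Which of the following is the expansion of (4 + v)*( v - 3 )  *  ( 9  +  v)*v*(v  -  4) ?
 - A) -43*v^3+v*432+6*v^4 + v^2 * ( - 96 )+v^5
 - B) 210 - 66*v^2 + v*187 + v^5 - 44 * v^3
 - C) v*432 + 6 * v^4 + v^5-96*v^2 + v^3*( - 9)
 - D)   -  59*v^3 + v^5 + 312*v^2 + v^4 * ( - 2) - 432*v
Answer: A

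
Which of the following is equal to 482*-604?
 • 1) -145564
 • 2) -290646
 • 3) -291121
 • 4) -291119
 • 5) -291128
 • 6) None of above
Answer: 5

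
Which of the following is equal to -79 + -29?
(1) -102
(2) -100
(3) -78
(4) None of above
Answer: 4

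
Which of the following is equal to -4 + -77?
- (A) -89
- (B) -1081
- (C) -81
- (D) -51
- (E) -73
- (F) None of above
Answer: C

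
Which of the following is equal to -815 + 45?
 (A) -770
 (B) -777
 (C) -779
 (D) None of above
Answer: A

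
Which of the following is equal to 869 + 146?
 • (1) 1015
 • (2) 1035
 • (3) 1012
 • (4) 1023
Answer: 1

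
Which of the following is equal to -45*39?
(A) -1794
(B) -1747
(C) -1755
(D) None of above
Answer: C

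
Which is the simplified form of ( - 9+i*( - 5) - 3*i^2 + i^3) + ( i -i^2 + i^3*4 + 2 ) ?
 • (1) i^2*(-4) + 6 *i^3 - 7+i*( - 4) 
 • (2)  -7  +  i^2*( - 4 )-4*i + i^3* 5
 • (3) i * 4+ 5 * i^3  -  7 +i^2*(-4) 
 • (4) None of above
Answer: 2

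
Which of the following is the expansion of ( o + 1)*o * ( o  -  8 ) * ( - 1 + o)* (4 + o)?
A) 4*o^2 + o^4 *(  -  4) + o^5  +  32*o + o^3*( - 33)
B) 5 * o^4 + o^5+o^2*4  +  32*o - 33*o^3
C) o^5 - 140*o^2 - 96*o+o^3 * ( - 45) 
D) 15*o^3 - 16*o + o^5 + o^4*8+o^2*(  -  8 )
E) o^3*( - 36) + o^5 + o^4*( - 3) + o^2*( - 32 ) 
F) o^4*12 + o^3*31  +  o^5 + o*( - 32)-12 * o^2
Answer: A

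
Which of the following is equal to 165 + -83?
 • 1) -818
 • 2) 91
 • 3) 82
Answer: 3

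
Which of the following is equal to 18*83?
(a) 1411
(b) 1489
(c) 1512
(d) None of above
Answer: d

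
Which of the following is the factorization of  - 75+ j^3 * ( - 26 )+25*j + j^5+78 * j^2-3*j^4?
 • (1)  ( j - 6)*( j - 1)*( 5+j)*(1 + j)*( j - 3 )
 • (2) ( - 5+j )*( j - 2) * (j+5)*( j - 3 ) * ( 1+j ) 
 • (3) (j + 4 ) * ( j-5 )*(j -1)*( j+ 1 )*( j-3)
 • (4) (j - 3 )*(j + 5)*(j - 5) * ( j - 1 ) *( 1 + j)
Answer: 4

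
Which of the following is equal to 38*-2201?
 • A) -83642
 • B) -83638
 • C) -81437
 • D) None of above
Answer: B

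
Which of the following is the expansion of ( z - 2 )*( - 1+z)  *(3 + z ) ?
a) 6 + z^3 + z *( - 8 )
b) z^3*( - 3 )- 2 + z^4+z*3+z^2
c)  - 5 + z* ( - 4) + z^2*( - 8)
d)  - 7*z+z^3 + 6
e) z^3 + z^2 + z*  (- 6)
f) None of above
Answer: d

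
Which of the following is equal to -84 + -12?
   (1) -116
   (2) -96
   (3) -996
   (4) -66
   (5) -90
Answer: 2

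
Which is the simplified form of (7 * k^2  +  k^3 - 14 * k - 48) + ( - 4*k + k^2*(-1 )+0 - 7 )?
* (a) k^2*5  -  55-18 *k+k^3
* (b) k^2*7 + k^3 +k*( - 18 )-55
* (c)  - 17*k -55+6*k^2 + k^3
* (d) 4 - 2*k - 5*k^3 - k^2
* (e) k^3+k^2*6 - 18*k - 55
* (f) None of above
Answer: e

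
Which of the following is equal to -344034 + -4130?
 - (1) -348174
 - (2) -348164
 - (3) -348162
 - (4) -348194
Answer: 2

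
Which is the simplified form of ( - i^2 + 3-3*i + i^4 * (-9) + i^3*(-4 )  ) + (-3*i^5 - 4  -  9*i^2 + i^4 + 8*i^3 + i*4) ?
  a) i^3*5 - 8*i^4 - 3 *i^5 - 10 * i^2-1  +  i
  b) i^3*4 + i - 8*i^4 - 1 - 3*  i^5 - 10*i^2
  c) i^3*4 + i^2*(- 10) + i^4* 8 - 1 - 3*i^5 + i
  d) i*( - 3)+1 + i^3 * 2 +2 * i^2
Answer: b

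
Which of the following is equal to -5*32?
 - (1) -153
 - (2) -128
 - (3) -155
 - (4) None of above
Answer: 4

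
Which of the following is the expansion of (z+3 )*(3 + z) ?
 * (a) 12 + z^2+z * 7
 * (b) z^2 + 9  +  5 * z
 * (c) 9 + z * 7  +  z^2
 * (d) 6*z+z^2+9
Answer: d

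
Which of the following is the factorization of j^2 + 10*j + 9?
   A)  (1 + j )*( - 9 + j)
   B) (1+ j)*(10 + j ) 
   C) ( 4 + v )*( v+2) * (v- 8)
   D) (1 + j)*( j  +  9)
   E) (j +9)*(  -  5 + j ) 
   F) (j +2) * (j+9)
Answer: D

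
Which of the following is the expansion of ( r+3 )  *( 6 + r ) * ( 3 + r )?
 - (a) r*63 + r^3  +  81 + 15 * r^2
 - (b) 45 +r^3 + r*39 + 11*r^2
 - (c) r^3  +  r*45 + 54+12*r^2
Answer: c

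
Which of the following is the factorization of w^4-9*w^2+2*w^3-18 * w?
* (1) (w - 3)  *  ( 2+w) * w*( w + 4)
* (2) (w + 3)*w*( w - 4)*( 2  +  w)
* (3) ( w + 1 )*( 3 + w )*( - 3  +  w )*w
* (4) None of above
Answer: 4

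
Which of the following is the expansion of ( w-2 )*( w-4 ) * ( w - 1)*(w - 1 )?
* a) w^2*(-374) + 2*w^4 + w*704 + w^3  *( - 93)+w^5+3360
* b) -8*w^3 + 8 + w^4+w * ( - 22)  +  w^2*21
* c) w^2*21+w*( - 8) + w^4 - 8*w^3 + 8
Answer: b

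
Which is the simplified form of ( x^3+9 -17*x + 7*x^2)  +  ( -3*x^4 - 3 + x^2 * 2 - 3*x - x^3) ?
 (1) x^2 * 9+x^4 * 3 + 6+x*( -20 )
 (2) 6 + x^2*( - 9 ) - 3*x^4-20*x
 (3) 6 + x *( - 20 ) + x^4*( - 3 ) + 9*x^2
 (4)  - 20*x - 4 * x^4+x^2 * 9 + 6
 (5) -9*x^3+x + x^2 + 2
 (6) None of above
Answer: 3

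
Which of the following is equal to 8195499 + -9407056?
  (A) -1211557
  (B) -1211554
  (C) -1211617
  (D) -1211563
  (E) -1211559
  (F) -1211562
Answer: A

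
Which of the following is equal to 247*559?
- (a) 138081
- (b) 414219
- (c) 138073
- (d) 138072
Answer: c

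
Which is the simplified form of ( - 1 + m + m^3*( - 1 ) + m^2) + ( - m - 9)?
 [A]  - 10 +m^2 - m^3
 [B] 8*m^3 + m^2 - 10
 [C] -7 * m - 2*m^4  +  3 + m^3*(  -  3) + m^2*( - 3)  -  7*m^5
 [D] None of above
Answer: A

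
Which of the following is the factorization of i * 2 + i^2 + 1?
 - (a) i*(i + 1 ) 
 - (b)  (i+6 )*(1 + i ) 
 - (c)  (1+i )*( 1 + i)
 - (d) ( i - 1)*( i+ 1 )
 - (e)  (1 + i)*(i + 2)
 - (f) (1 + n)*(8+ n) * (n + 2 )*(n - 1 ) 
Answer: c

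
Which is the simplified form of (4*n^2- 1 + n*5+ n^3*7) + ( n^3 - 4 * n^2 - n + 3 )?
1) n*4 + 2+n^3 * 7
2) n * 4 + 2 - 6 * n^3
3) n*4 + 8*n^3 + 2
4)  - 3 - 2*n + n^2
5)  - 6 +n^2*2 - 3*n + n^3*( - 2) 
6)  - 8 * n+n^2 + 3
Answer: 3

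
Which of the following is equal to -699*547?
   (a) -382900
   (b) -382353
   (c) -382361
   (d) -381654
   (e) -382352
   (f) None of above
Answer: b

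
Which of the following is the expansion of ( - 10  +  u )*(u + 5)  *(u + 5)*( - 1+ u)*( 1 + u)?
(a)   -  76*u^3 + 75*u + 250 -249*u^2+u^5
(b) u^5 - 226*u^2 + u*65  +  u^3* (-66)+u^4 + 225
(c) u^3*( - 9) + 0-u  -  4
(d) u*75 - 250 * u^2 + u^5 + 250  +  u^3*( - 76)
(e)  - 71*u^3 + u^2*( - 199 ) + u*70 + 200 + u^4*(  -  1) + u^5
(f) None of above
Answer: d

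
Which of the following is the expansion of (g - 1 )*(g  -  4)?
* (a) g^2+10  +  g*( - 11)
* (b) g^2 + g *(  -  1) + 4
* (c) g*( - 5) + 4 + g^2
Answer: c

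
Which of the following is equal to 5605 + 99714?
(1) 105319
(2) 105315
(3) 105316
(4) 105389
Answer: 1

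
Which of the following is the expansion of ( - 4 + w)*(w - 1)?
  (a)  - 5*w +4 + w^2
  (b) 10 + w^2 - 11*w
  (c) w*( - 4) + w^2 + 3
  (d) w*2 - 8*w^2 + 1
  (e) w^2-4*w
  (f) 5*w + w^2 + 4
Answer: a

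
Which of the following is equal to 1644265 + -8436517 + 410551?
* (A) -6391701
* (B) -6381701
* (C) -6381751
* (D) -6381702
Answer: B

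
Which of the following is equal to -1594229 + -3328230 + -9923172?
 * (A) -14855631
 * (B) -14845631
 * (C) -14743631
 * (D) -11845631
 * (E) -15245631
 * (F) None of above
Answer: B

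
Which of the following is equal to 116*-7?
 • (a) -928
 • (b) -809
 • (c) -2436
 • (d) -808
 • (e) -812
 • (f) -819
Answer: e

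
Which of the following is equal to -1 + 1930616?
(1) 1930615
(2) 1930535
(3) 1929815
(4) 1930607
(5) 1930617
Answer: 1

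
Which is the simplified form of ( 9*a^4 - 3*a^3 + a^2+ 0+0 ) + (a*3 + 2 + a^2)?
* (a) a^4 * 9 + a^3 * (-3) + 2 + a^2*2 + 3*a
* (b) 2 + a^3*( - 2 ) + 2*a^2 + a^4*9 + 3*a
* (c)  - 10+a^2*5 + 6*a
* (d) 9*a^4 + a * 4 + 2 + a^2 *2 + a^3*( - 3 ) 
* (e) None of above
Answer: a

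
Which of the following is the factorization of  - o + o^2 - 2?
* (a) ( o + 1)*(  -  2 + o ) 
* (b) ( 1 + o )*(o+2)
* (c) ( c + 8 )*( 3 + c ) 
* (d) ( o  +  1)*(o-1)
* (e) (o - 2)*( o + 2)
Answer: a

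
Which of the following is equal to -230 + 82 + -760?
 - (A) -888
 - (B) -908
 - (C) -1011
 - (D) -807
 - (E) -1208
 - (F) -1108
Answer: B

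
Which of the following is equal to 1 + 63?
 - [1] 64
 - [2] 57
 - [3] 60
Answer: 1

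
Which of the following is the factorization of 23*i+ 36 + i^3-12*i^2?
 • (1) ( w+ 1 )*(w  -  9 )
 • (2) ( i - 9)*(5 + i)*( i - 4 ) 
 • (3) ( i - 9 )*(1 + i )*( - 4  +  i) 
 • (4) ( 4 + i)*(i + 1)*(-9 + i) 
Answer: 3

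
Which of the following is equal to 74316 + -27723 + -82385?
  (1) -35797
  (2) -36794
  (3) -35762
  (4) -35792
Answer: 4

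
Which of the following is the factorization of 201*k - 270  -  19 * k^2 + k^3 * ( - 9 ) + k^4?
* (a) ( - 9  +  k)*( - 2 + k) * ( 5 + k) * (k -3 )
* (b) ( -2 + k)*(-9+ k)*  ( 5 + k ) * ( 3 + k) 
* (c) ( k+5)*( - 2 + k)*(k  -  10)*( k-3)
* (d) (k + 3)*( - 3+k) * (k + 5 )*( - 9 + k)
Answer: a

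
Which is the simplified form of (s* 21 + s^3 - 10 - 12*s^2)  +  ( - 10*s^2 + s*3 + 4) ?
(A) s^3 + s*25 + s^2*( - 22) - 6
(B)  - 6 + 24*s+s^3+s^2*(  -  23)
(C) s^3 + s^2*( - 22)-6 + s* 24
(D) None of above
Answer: C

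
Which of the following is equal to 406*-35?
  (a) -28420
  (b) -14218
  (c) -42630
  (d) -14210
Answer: d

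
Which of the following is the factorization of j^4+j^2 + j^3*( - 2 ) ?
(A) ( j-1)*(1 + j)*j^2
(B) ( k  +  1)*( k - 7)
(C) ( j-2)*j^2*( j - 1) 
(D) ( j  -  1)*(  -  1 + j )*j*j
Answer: D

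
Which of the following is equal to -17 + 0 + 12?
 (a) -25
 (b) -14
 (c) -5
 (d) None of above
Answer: c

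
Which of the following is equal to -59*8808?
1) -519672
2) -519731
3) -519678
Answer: 1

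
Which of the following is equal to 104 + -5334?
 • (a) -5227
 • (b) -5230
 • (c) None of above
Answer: b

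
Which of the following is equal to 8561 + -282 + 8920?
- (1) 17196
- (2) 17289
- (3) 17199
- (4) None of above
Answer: 3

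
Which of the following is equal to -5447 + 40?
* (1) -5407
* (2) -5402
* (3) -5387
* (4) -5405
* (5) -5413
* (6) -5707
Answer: 1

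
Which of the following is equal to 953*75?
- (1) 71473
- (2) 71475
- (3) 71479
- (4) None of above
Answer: 2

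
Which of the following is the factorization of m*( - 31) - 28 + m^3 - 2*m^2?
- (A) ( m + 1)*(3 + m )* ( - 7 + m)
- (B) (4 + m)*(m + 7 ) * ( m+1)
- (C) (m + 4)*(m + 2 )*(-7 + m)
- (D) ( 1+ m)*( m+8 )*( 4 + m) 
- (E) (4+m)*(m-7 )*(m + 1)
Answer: E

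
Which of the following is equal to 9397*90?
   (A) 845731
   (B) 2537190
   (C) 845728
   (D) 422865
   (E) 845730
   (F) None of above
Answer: E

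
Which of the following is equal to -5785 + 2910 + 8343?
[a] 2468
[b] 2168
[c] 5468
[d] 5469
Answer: c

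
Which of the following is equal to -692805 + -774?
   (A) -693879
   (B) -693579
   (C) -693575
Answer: B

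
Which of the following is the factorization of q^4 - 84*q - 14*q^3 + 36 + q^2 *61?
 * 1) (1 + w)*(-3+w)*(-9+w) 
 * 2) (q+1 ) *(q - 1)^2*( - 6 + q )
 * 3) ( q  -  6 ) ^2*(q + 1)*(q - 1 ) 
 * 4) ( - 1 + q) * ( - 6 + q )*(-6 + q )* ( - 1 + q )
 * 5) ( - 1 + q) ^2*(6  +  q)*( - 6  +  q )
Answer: 4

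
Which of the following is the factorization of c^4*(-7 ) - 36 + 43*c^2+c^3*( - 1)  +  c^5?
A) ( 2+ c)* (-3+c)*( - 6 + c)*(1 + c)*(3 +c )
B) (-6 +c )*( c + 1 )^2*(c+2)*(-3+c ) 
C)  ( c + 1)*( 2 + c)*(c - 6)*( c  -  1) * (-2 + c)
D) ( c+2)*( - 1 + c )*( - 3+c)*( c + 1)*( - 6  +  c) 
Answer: D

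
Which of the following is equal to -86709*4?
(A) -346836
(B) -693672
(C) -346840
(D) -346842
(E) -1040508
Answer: A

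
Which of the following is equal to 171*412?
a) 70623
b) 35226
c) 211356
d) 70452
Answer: d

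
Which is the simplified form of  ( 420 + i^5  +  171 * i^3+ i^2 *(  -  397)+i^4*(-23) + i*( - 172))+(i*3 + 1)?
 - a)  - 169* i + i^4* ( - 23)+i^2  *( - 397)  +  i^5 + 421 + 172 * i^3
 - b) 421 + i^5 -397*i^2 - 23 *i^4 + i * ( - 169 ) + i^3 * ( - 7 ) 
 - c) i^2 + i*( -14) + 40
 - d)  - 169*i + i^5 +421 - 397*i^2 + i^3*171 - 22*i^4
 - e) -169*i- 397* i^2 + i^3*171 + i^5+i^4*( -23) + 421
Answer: e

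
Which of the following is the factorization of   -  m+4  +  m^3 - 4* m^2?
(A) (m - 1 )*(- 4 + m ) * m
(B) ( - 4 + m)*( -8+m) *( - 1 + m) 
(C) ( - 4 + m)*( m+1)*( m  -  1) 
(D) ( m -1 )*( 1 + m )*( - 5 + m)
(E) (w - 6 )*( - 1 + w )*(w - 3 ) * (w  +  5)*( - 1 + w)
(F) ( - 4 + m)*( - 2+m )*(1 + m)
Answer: C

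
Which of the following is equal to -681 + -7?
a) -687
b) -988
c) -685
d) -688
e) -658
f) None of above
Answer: d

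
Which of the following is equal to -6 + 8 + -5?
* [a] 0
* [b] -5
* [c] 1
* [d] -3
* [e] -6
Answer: d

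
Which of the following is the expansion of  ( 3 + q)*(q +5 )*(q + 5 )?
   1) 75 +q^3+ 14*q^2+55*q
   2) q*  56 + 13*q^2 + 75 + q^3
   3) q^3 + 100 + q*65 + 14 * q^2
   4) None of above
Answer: 4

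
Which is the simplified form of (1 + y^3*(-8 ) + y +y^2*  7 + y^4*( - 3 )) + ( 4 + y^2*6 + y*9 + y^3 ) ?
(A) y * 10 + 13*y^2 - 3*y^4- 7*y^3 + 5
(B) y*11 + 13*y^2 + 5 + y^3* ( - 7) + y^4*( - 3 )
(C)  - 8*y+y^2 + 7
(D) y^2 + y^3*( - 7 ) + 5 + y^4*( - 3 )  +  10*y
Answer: A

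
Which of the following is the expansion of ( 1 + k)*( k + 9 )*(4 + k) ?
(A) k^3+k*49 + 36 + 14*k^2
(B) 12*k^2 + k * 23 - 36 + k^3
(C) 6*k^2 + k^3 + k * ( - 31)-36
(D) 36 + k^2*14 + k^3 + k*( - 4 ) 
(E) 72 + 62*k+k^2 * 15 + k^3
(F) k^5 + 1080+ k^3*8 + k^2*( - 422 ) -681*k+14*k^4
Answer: A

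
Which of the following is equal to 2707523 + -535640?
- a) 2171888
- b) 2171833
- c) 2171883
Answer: c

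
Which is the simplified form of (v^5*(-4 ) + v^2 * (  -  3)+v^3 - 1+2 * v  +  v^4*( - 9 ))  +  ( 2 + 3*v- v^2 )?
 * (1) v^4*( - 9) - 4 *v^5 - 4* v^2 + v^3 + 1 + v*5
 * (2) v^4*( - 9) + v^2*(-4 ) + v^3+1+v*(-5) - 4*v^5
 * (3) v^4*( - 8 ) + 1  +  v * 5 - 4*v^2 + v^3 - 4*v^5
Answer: 1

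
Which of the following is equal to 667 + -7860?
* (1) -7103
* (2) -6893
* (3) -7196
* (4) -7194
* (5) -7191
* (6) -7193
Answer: 6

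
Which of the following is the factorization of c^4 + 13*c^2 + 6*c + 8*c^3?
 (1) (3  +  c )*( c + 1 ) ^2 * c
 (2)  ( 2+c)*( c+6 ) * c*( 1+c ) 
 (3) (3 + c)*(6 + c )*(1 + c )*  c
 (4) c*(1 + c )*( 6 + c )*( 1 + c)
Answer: 4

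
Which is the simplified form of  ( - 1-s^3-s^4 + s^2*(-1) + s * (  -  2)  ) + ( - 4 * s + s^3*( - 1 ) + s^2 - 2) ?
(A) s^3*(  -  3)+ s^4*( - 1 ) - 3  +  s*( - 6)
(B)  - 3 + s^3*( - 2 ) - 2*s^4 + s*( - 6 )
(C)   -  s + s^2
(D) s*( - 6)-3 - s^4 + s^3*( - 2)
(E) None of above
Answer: D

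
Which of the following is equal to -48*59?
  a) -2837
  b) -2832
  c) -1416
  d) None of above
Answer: b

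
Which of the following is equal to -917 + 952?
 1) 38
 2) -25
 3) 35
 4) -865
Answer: 3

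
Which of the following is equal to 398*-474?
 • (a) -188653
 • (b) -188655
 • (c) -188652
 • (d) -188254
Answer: c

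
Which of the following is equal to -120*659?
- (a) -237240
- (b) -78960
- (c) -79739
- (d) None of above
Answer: d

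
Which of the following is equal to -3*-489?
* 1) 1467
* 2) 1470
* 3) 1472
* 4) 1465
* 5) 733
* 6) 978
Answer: 1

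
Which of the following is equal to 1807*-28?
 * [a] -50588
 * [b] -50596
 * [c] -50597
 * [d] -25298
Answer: b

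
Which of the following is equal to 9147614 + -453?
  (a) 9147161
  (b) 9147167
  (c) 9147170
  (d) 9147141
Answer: a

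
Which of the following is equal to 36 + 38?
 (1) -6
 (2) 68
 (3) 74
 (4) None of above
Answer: 3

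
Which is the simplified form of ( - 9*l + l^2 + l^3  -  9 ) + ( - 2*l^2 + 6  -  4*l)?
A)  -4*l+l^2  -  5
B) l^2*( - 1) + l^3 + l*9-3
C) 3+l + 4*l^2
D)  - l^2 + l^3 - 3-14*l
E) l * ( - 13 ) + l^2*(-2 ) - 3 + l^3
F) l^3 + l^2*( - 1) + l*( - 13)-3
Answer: F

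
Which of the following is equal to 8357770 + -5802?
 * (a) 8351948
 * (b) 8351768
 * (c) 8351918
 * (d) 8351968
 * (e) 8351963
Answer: d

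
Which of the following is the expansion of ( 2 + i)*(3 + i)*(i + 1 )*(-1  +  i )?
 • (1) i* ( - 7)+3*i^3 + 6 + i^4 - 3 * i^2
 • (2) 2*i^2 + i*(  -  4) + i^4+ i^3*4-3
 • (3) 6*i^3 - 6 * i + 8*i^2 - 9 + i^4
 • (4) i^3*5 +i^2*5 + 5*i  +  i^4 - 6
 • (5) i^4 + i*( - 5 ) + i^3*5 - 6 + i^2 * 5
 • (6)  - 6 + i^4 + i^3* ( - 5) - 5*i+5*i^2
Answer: 5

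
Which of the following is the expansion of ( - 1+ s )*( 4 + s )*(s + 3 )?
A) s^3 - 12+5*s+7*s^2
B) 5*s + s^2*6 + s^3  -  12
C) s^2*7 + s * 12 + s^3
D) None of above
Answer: B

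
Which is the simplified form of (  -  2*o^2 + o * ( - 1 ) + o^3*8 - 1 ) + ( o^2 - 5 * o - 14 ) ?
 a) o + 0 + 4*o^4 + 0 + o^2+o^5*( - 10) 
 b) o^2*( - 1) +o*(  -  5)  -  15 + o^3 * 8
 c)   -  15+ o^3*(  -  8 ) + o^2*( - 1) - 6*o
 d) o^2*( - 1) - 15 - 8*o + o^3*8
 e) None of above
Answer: e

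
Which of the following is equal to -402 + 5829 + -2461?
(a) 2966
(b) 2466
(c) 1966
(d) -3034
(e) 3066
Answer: a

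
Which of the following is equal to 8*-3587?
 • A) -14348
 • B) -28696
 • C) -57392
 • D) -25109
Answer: B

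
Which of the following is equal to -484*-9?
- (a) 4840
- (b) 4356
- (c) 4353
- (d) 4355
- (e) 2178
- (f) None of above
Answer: b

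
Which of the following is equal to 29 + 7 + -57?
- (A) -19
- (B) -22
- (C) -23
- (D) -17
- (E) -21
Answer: E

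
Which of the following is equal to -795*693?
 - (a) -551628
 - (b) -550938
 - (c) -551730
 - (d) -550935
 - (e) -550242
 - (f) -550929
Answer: d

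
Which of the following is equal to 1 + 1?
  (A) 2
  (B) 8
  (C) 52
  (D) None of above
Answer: A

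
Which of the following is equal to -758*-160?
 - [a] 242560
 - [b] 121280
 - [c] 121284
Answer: b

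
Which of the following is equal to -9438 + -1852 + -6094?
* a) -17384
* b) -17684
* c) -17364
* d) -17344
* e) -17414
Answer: a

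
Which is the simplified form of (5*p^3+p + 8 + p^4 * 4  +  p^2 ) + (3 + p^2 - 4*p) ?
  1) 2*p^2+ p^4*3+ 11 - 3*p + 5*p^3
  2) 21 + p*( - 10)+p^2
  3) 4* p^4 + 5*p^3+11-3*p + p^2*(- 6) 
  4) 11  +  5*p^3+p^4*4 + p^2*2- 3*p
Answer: 4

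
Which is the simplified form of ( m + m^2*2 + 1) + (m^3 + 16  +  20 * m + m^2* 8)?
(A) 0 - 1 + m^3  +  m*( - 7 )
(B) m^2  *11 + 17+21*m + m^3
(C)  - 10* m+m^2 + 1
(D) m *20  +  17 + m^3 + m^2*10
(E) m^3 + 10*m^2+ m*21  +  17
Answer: E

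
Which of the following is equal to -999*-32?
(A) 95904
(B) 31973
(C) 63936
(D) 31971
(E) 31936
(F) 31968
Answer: F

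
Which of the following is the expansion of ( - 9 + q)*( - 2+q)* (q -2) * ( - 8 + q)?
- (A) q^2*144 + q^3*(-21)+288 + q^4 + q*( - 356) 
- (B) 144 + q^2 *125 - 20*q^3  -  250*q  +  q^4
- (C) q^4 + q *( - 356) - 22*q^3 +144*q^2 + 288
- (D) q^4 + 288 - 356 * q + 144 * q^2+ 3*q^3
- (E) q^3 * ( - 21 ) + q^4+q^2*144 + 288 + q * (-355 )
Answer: A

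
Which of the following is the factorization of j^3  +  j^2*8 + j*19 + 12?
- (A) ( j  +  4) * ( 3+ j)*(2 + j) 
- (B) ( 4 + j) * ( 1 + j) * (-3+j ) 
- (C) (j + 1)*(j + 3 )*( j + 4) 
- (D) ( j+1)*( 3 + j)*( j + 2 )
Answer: C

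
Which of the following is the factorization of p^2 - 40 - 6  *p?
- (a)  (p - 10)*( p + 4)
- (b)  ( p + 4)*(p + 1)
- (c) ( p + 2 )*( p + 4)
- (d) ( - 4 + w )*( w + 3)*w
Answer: a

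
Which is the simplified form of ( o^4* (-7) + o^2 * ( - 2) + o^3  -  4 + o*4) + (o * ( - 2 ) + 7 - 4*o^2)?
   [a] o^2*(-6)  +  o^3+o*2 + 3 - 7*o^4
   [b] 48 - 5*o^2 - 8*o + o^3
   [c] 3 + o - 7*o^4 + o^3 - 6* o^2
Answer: a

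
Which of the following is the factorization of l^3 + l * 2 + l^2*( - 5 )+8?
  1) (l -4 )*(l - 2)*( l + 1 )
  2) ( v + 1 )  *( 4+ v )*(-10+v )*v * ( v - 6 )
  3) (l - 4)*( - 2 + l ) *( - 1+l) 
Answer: 1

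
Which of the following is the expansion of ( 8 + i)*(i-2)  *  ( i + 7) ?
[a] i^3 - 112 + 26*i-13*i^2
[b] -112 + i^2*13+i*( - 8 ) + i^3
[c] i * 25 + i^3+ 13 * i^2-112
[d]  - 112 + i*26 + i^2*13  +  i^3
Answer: d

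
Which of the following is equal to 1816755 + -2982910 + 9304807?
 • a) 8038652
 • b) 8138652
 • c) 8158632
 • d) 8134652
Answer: b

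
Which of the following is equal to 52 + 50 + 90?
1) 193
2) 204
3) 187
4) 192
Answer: 4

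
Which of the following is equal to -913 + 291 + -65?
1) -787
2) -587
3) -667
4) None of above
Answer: 4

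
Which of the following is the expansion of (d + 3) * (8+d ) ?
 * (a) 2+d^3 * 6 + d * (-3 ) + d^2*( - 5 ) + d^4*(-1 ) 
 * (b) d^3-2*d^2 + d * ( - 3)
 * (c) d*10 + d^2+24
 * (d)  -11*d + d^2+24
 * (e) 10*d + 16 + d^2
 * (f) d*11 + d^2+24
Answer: f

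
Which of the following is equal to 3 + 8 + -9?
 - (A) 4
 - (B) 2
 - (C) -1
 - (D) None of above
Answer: B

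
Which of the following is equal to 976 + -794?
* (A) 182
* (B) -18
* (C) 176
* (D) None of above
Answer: A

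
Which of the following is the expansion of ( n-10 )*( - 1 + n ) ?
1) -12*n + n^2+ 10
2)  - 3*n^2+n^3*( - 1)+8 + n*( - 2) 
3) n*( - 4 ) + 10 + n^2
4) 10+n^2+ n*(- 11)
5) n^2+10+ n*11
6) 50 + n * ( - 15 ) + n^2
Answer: 4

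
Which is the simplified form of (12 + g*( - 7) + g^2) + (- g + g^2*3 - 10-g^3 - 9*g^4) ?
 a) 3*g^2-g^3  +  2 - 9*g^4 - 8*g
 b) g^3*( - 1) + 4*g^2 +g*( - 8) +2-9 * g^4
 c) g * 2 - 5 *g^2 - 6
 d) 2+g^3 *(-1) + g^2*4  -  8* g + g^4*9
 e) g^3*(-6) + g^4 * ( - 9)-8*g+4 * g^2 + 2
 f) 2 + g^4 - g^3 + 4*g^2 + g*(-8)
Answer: b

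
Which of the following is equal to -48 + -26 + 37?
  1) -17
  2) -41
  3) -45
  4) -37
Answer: 4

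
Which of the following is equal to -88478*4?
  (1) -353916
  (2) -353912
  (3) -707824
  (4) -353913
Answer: 2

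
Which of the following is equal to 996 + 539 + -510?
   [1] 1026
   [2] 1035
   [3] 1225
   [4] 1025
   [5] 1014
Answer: 4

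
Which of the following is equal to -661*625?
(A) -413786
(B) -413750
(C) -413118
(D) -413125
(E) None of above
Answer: D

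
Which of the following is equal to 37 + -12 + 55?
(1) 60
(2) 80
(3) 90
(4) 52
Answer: 2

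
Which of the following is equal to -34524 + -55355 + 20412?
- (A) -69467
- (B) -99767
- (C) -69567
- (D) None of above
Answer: A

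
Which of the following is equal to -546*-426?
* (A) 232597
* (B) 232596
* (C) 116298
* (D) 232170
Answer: B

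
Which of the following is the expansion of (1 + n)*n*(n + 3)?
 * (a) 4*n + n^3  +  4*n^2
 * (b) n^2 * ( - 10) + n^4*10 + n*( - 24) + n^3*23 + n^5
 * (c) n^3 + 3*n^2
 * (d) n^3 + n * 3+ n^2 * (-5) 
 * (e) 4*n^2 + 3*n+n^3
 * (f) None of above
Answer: e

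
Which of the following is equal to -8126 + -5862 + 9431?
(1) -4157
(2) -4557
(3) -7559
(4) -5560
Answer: 2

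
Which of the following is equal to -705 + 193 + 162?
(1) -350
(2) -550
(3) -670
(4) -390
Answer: 1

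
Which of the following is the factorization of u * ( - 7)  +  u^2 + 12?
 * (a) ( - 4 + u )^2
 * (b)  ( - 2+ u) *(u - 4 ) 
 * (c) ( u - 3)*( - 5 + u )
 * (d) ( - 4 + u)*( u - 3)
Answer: d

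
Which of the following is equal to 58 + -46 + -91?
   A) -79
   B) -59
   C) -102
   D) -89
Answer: A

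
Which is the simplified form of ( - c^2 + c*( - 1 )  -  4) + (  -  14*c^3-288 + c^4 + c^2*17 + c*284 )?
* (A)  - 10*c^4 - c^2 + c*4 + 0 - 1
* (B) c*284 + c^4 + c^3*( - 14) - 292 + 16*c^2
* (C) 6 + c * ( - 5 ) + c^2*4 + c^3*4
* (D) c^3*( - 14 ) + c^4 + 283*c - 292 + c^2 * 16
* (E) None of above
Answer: D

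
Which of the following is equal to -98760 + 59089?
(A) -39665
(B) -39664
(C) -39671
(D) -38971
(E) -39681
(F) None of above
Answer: C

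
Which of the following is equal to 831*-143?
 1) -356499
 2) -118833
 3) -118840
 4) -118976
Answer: 2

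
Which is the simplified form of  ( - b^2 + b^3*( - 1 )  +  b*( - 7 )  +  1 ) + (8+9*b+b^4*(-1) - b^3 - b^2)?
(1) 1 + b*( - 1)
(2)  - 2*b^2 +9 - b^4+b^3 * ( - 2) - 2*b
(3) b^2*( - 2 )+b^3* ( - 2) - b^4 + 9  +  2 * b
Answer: 3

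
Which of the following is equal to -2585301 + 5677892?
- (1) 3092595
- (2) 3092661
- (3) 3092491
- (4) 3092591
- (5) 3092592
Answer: 4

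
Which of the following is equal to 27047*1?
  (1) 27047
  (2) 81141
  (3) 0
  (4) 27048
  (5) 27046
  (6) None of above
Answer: 1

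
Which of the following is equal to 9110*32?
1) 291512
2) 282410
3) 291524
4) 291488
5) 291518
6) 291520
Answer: 6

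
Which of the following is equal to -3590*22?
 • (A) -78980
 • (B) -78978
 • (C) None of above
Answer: A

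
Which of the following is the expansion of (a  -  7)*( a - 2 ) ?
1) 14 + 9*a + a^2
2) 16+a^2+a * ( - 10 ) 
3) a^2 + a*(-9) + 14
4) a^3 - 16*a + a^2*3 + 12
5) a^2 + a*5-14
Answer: 3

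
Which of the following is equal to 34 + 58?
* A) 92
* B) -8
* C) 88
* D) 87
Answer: A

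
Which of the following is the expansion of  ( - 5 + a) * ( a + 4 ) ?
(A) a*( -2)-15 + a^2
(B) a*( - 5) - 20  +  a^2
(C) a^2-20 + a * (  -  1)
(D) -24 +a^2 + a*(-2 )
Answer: C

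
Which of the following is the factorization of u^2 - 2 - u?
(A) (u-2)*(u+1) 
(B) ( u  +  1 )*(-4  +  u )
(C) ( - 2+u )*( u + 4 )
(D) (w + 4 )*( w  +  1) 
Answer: A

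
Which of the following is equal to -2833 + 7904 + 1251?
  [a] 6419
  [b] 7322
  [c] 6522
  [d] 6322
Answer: d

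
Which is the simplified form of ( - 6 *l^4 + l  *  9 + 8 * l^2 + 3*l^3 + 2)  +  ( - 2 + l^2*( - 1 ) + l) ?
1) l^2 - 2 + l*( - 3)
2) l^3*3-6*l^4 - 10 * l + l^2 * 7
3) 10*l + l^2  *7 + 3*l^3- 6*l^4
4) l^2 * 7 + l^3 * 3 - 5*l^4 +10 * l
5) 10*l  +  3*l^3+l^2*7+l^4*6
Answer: 3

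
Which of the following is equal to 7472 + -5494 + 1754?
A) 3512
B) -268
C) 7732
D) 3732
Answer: D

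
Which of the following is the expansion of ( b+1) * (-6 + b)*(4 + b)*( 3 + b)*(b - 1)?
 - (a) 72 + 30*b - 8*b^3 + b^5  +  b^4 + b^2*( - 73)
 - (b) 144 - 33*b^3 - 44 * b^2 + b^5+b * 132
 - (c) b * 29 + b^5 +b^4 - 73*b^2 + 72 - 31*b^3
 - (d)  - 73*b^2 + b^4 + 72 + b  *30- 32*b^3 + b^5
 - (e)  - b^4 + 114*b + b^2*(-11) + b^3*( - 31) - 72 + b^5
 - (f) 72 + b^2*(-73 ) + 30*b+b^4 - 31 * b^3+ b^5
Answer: f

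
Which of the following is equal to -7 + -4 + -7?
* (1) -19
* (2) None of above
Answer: 2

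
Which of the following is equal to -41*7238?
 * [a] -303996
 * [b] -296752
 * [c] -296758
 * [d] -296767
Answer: c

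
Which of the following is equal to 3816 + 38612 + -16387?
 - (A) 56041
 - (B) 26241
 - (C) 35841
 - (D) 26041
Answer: D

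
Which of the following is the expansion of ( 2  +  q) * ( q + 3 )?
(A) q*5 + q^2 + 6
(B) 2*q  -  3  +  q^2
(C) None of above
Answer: A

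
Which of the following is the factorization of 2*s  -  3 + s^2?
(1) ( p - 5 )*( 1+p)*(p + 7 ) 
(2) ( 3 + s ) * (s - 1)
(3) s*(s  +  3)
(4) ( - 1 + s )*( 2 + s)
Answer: 2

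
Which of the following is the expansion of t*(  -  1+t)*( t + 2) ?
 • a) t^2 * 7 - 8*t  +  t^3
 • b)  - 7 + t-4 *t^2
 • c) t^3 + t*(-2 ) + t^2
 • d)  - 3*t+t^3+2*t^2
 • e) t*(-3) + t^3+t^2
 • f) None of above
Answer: c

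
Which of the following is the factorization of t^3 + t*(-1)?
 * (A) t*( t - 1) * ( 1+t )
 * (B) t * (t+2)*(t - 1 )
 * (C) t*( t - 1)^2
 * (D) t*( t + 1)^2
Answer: A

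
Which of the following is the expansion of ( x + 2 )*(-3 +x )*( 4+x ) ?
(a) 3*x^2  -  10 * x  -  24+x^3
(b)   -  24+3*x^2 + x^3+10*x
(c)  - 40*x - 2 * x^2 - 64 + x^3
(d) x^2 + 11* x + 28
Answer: a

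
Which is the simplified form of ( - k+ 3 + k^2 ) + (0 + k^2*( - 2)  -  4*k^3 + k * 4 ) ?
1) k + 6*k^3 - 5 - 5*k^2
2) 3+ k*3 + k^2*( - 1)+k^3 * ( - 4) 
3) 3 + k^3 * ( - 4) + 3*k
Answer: 2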